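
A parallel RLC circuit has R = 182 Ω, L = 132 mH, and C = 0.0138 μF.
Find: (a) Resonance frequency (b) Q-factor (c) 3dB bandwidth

Step 1 — Resonance: ω₀ = 1/√(LC) = 1/√(0.132·1.38e-08) = 2.343e+04 rad/s.
Step 2 — f₀ = ω₀/(2π) = 3729 Hz.
Step 3 — Parallel Q: Q = R/(ω₀L) = 182/(2.343e+04·0.132) = 0.05885.
Step 4 — Bandwidth: Δω = ω₀/Q = 3.982e+05 rad/s; BW = Δω/(2π) = 6.337e+04 Hz.

(a) f₀ = 3729 Hz  (b) Q = 0.05885  (c) BW = 6.337e+04 Hz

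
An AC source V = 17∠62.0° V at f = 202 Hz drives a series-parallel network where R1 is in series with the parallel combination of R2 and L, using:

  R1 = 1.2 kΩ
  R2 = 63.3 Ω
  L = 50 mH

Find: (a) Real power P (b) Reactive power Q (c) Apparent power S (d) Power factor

Step 1 — Angular frequency: ω = 2π·f = 2π·202 = 1269 rad/s.
Step 2 — Component impedances:
  R1: Z = R = 1200 Ω
  R2: Z = R = 63.3 Ω
  L: Z = jωL = j·1269·0.05 = 0 + j63.46 Ω
Step 3 — Parallel branch: R2 || L = 1/(1/R2 + 1/L) = 31.73 + j31.65 Ω.
Step 4 — Series with R1: Z_total = R1 + (R2 || L) = 1232 + j31.65 Ω = 1232∠1.5° Ω.
Step 5 — Source phasor: V = 17∠62.0° V = 7.981 + j15.01 V.
Step 6 — Current: I = V / Z = 0.006788 + j0.01201 A = 0.0138∠60.5° A.
Step 7 — Complex power: S = V·I* = 0.2345 + j0.006025 VA.
Step 8 — Real power: P = Re(S) = 0.2345 W.
Step 9 — Reactive power: Q = Im(S) = 0.006025 VAR.
Step 10 — Apparent power: |S| = 0.2346 VA.
Step 11 — Power factor: PF = P/|S| = 0.9997 (lagging).

(a) P = 0.2345 W  (b) Q = 0.006025 VAR  (c) S = 0.2346 VA  (d) PF = 0.9997 (lagging)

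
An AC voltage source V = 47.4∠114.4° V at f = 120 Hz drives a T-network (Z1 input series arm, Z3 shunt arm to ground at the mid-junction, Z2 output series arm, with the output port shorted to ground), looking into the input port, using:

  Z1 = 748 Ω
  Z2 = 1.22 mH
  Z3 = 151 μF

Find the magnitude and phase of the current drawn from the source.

Step 1 — Angular frequency: ω = 2π·f = 2π·120 = 754 rad/s.
Step 2 — Component impedances:
  Z1: Z = R = 748 Ω
  Z2: Z = jωL = j·754·0.00122 = 0 + j0.9199 Ω
  Z3: Z = 1/(jωC) = -j/(ω·C) = 0 - j8.783 Ω
Step 3 — With the output port shorted to ground, the output series arm Z2 runs from the junction to ground; the shunt arm Z3 also runs from the junction to ground. They appear in parallel: Z3 || Z2 = 0 + j1.027 Ω.
Step 4 — Series with input arm Z1: Z_in = Z1 + (Z3 || Z2) = 748 + j1.027 Ω = 748∠0.1° Ω.
Step 5 — Source phasor: V = 47.4∠114.4° V = -19.58 + j43.17 V.
Step 6 — Ohm's law: I = V / Z_total = (-19.58 + j43.17) / (748 + j1.027) = -0.0261 + j0.05774 A.
Step 7 — Convert to polar: |I| = 0.06337 A, ∠I = 114.3°.

I = 0.06337∠114.3° A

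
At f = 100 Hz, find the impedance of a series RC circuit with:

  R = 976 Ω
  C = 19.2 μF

Step 1 — Angular frequency: ω = 2π·f = 2π·100 = 628.3 rad/s.
Step 2 — Component impedances:
  R: Z = R = 976 Ω
  C: Z = 1/(jωC) = -j/(ω·C) = 0 - j82.89 Ω
Step 3 — Series combination: Z_total = R + C = 976 - j82.89 Ω = 979.5∠-4.9° Ω.

Z = 976 - j82.89 Ω = 979.5∠-4.9° Ω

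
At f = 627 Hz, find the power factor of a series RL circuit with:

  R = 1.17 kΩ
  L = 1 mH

Step 1 — Angular frequency: ω = 2π·f = 2π·627 = 3940 rad/s.
Step 2 — Component impedances:
  R: Z = R = 1170 Ω
  L: Z = jωL = j·3940·0.001 = 0 + j3.94 Ω
Step 3 — Series combination: Z_total = R + L = 1170 + j3.94 Ω = 1170∠0.2° Ω.
Step 4 — Power factor: PF = cos(φ) = Re(Z)/|Z| = 1170/1170 = 1.
Step 5 — Type: Im(Z) = 3.94 ⇒ lagging (phase φ = 0.2°).

PF = 1 (lagging, φ = 0.2°)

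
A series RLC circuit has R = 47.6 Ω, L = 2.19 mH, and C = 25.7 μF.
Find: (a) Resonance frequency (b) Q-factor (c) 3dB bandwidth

Step 1 — Resonance condition Im(Z)=0 gives ω₀ = 1/√(LC).
Step 2 — ω₀ = 1/√(0.00219·2.57e-05) = 4215 rad/s.
Step 3 — f₀ = ω₀/(2π) = 670.9 Hz.
Step 4 — Series Q: Q = ω₀L/R = 4215·0.00219/47.6 = 0.1939.
Step 5 — 3dB bandwidth: Δω = ω₀/Q = 2.174e+04 rad/s; BW = Δω/(2π) = 3459 Hz.

(a) f₀ = 670.9 Hz  (b) Q = 0.1939  (c) BW = 3459 Hz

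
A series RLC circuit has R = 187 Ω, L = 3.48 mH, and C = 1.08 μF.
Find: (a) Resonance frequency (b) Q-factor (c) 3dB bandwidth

Step 1 — Resonance: ω₀ = 1/√(LC) = 1/√(0.00348·1.08e-06) = 1.631e+04 rad/s.
Step 2 — f₀ = ω₀/(2π) = 2596 Hz.
Step 3 — Series Q: Q = ω₀L/R = 1.631e+04·0.00348/187 = 0.3036.
Step 4 — Bandwidth: Δω = ω₀/Q = 5.374e+04 rad/s; BW = Δω/(2π) = 8552 Hz.

(a) f₀ = 2596 Hz  (b) Q = 0.3036  (c) BW = 8552 Hz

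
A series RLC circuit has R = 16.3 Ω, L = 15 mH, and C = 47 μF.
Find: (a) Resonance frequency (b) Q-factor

Step 1 — Resonance condition Im(Z)=0 gives ω₀ = 1/√(LC).
Step 2 — ω₀ = 1/√(0.015·4.7e-05) = 1191 rad/s.
Step 3 — f₀ = ω₀/(2π) = 189.6 Hz.
Step 4 — Series Q: Q = ω₀L/R = 1191·0.015/16.3 = 1.096.

(a) f₀ = 189.6 Hz  (b) Q = 1.096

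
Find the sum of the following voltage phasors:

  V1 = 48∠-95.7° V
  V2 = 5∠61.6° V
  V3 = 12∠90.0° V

Step 1 — Convert each phasor to rectangular form:
  V1 = 48·(cos(-95.7°) + j·sin(-95.7°)) = -4.767 - j47.76 V
  V2 = 5·(cos(61.6°) + j·sin(61.6°)) = 2.378 + j4.398 V
  V3 = 12·(cos(90.0°) + j·sin(90.0°)) = 0 + j12 V
Step 2 — Sum components: V_total = -2.389 - j31.36 V.
Step 3 — Convert to polar: |V_total| = 31.46 V, ∠V_total = -94.4°.

V_total = 31.46∠-94.4° V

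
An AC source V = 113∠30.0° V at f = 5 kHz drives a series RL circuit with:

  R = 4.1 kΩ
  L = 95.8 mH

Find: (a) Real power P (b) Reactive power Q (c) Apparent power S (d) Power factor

Step 1 — Angular frequency: ω = 2π·f = 2π·5000 = 3.142e+04 rad/s.
Step 2 — Component impedances:
  R: Z = R = 4100 Ω
  L: Z = jωL = j·3.142e+04·0.0958 = 0 + j3010 Ω
Step 3 — Series combination: Z_total = R + L = 4100 + j3010 Ω = 5086∠36.3° Ω.
Step 4 — Source phasor: V = 113∠30.0° V = 97.86 + j56.5 V.
Step 5 — Current: I = V / Z = 0.02208 - j0.002431 A = 0.02222∠-6.3° A.
Step 6 — Complex power: S = V·I* = 2.024 + j1.486 VA.
Step 7 — Real power: P = Re(S) = 2.024 W.
Step 8 — Reactive power: Q = Im(S) = 1.486 VAR.
Step 9 — Apparent power: |S| = 2.511 VA.
Step 10 — Power factor: PF = P/|S| = 0.8061 (lagging).

(a) P = 2.024 W  (b) Q = 1.486 VAR  (c) S = 2.511 VA  (d) PF = 0.8061 (lagging)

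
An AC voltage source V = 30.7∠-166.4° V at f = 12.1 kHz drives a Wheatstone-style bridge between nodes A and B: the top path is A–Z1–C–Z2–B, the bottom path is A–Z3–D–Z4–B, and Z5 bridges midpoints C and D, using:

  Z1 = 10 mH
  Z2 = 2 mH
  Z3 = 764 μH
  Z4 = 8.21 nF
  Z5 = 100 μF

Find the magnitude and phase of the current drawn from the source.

Step 1 — Angular frequency: ω = 2π·f = 2π·1.21e+04 = 7.603e+04 rad/s.
Step 2 — Component impedances:
  Z1: Z = jωL = j·7.603e+04·0.01 = 0 + j760.3 Ω
  Z2: Z = jωL = j·7.603e+04·0.002 = 0 + j152.1 Ω
  Z3: Z = jωL = j·7.603e+04·0.000764 = 0 + j58.08 Ω
  Z4: Z = 1/(jωC) = -j/(ω·C) = 0 - j1602 Ω
  Z5: Z = 1/(jωC) = -j/(ω·C) = 0 - j0.1315 Ω
Step 3 — Bridge requires nodal analysis (the Z5 bridge couples midpoints C and D, so the two paths cannot be reduced to a simple series/parallel combination). Setting node B to ground and injecting 1 A at node A, the 3-node admittance system at A, C, D solves to V_A = Z_AB = 0 + j221.8 Ω = 221.8∠90.0° Ω.
Step 4 — Source phasor: V = 30.7∠-166.4° V = -29.84 - j7.219 V.
Step 5 — Ohm's law: I = V / Z_total = (-29.84 - j7.219) / (0 + j221.8) = -0.03254 + j0.1345 A.
Step 6 — Convert to polar: |I| = 0.1384 A, ∠I = 103.6°.

I = 0.1384∠103.6° A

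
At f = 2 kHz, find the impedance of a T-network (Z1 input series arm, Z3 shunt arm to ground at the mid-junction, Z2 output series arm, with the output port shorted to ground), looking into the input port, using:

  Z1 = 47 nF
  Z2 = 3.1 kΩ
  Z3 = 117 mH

Step 1 — Angular frequency: ω = 2π·f = 2π·2000 = 1.257e+04 rad/s.
Step 2 — Component impedances:
  Z1: Z = 1/(jωC) = -j/(ω·C) = 0 - j1693 Ω
  Z2: Z = R = 3100 Ω
  Z3: Z = jωL = j·1.257e+04·0.117 = 0 + j1470 Ω
Step 3 — With the output port shorted to ground, the output series arm Z2 runs from the junction to ground; the shunt arm Z3 also runs from the junction to ground. They appear in parallel: Z3 || Z2 = 569.3 + j1200 Ω.
Step 4 — Series with input arm Z1: Z_in = Z1 + (Z3 || Z2) = 569.3 - j492.9 Ω = 753∠-40.9° Ω.

Z = 569.3 - j492.9 Ω = 753∠-40.9° Ω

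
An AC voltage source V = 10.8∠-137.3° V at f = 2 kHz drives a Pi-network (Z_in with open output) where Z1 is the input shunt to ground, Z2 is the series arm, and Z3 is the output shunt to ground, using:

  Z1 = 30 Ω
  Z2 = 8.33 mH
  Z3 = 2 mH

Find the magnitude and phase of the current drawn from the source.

Step 1 — Angular frequency: ω = 2π·f = 2π·2000 = 1.257e+04 rad/s.
Step 2 — Component impedances:
  Z1: Z = R = 30 Ω
  Z2: Z = jωL = j·1.257e+04·0.00833 = 0 + j104.7 Ω
  Z3: Z = jωL = j·1.257e+04·0.002 = 0 + j25.13 Ω
Step 3 — With open output, the series arm Z2 and the output shunt Z3 appear in series to ground: Z2 + Z3 = 0 + j129.8 Ω.
Step 4 — Parallel with input shunt Z1: Z_in = Z1 || (Z2 + Z3) = 28.48 + j6.582 Ω = 29.23∠13.0° Ω.
Step 5 — Source phasor: V = 10.8∠-137.3° V = -7.937 - j7.324 V.
Step 6 — Ohm's law: I = V / Z_total = (-7.937 - j7.324) / (28.48 + j6.582) = -0.321 - j0.183 A.
Step 7 — Convert to polar: |I| = 0.3695 A, ∠I = -150.3°.

I = 0.3695∠-150.3° A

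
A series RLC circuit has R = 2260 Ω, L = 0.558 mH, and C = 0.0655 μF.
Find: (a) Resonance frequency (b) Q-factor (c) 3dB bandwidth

Step 1 — Resonance condition Im(Z)=0 gives ω₀ = 1/√(LC).
Step 2 — ω₀ = 1/√(0.000558·6.55e-08) = 1.654e+05 rad/s.
Step 3 — f₀ = ω₀/(2π) = 2.633e+04 Hz.
Step 4 — Series Q: Q = ω₀L/R = 1.654e+05·0.000558/2260 = 0.04084.
Step 5 — 3dB bandwidth: Δω = ω₀/Q = 4.05e+06 rad/s; BW = Δω/(2π) = 6.446e+05 Hz.

(a) f₀ = 2.633e+04 Hz  (b) Q = 0.04084  (c) BW = 6.446e+05 Hz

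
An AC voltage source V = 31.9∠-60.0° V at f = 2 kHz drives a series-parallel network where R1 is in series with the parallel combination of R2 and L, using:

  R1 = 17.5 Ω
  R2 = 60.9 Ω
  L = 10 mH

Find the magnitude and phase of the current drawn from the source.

Step 1 — Angular frequency: ω = 2π·f = 2π·2000 = 1.257e+04 rad/s.
Step 2 — Component impedances:
  R1: Z = R = 17.5 Ω
  R2: Z = R = 60.9 Ω
  L: Z = jωL = j·1.257e+04·0.01 = 0 + j125.7 Ω
Step 3 — Parallel branch: R2 || L = 1/(1/R2 + 1/L) = 49.32 + j23.9 Ω.
Step 4 — Series with R1: Z_total = R1 + (R2 || L) = 66.82 + j23.9 Ω = 70.96∠19.7° Ω.
Step 5 — Source phasor: V = 31.9∠-60.0° V = 15.95 - j27.63 V.
Step 6 — Ohm's law: I = V / Z_total = (15.95 - j27.63) / (66.82 + j23.9) = 0.08052 - j0.4423 A.
Step 7 — Convert to polar: |I| = 0.4495 A, ∠I = -79.7°.

I = 0.4495∠-79.7° A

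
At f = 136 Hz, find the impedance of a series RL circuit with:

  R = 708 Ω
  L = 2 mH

Step 1 — Angular frequency: ω = 2π·f = 2π·136 = 854.5 rad/s.
Step 2 — Component impedances:
  R: Z = R = 708 Ω
  L: Z = jωL = j·854.5·0.002 = 0 + j1.709 Ω
Step 3 — Series combination: Z_total = R + L = 708 + j1.709 Ω = 708∠0.1° Ω.

Z = 708 + j1.709 Ω = 708∠0.1° Ω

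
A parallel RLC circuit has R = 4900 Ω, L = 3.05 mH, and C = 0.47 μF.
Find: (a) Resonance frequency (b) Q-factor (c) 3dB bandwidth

Step 1 — Resonance: ω₀ = 1/√(LC) = 1/√(0.00305·4.7e-07) = 2.641e+04 rad/s.
Step 2 — f₀ = ω₀/(2π) = 4204 Hz.
Step 3 — Parallel Q: Q = R/(ω₀L) = 4900/(2.641e+04·0.00305) = 60.83.
Step 4 — Bandwidth: Δω = ω₀/Q = 434.2 rad/s; BW = Δω/(2π) = 69.11 Hz.

(a) f₀ = 4204 Hz  (b) Q = 60.83  (c) BW = 69.11 Hz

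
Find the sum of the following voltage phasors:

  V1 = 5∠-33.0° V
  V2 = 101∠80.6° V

Step 1 — Convert each phasor to rectangular form:
  V1 = 5·(cos(-33.0°) + j·sin(-33.0°)) = 4.193 - j2.723 V
  V2 = 101·(cos(80.6°) + j·sin(80.6°)) = 16.5 + j99.64 V
Step 2 — Sum components: V_total = 20.69 + j96.92 V.
Step 3 — Convert to polar: |V_total| = 99.1 V, ∠V_total = 78.0°.

V_total = 99.1∠78.0° V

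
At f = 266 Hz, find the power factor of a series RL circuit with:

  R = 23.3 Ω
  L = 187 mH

Step 1 — Angular frequency: ω = 2π·f = 2π·266 = 1671 rad/s.
Step 2 — Component impedances:
  R: Z = R = 23.3 Ω
  L: Z = jωL = j·1671·0.187 = 0 + j312.5 Ω
Step 3 — Series combination: Z_total = R + L = 23.3 + j312.5 Ω = 313.4∠85.7° Ω.
Step 4 — Power factor: PF = cos(φ) = Re(Z)/|Z| = 23.3/313.41 = 0.07434.
Step 5 — Type: Im(Z) = 312.5 ⇒ lagging (phase φ = 85.7°).

PF = 0.07434 (lagging, φ = 85.7°)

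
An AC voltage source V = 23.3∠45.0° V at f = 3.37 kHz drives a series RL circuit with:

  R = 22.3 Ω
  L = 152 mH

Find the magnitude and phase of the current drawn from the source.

Step 1 — Angular frequency: ω = 2π·f = 2π·3370 = 2.117e+04 rad/s.
Step 2 — Component impedances:
  R: Z = R = 22.3 Ω
  L: Z = jωL = j·2.117e+04·0.152 = 0 + j3218 Ω
Step 3 — Series combination: Z_total = R + L = 22.3 + j3218 Ω = 3219∠89.6° Ω.
Step 4 — Source phasor: V = 23.3∠45.0° V = 16.48 + j16.48 V.
Step 5 — Ohm's law: I = V / Z_total = (16.48 + j16.48) / (22.3 + j3218) = 0.005154 - j0.005083 A.
Step 6 — Convert to polar: |I| = 0.007239 A, ∠I = -44.6°.

I = 0.007239∠-44.6° A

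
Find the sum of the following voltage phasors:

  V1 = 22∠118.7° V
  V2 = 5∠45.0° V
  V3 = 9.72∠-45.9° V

Step 1 — Convert each phasor to rectangular form:
  V1 = 22·(cos(118.7°) + j·sin(118.7°)) = -10.56 + j19.3 V
  V2 = 5·(cos(45.0°) + j·sin(45.0°)) = 3.536 + j3.536 V
  V3 = 9.72·(cos(-45.9°) + j·sin(-45.9°)) = 6.764 - j6.98 V
Step 2 — Sum components: V_total = -0.2651 + j15.85 V.
Step 3 — Convert to polar: |V_total| = 15.85 V, ∠V_total = 91.0°.

V_total = 15.85∠91.0° V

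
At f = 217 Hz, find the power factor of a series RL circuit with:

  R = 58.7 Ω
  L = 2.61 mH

Step 1 — Angular frequency: ω = 2π·f = 2π·217 = 1363 rad/s.
Step 2 — Component impedances:
  R: Z = R = 58.7 Ω
  L: Z = jωL = j·1363·0.00261 = 0 + j3.559 Ω
Step 3 — Series combination: Z_total = R + L = 58.7 + j3.559 Ω = 58.81∠3.5° Ω.
Step 4 — Power factor: PF = cos(φ) = Re(Z)/|Z| = 58.7/58.808 = 0.9982.
Step 5 — Type: Im(Z) = 3.559 ⇒ lagging (phase φ = 3.5°).

PF = 0.9982 (lagging, φ = 3.5°)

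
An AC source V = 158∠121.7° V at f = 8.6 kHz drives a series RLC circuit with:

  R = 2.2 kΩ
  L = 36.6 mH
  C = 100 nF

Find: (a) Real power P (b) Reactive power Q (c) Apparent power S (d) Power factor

Step 1 — Angular frequency: ω = 2π·f = 2π·8600 = 5.404e+04 rad/s.
Step 2 — Component impedances:
  R: Z = R = 2200 Ω
  L: Z = jωL = j·5.404e+04·0.0366 = 0 + j1978 Ω
  C: Z = 1/(jωC) = -j/(ω·C) = 0 - j185.1 Ω
Step 3 — Series combination: Z_total = R + L + C = 2200 + j1793 Ω = 2838∠39.2° Ω.
Step 4 — Source phasor: V = 158∠121.7° V = -83.02 + j134.4 V.
Step 5 — Current: I = V / Z = 0.007242 + j0.0552 A = 0.05568∠82.5° A.
Step 6 — Complex power: S = V·I* = 6.819 + j5.557 VA.
Step 7 — Real power: P = Re(S) = 6.819 W.
Step 8 — Reactive power: Q = Im(S) = 5.557 VAR.
Step 9 — Apparent power: |S| = 8.797 VA.
Step 10 — Power factor: PF = P/|S| = 0.7752 (lagging).

(a) P = 6.819 W  (b) Q = 5.557 VAR  (c) S = 8.797 VA  (d) PF = 0.7752 (lagging)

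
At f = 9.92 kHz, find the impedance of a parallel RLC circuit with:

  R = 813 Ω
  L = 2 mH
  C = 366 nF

Step 1 — Angular frequency: ω = 2π·f = 2π·9920 = 6.233e+04 rad/s.
Step 2 — Component impedances:
  R: Z = R = 813 Ω
  L: Z = jωL = j·6.233e+04·0.002 = 0 + j124.7 Ω
  C: Z = 1/(jωC) = -j/(ω·C) = 0 - j43.84 Ω
Step 3 — Parallel combination: 1/Z_total = 1/R + 1/L + 1/C; Z_total = 5.584 - j67.15 Ω = 67.38∠-85.2° Ω.

Z = 5.584 - j67.15 Ω = 67.38∠-85.2° Ω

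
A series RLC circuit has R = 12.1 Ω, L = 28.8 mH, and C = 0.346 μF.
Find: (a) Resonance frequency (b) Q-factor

Step 1 — Resonance condition Im(Z)=0 gives ω₀ = 1/√(LC).
Step 2 — ω₀ = 1/√(0.0288·3.46e-07) = 1.002e+04 rad/s.
Step 3 — f₀ = ω₀/(2π) = 1594 Hz.
Step 4 — Series Q: Q = ω₀L/R = 1.002e+04·0.0288/12.1 = 23.84.

(a) f₀ = 1594 Hz  (b) Q = 23.84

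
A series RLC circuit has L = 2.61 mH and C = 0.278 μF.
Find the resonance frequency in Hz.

Step 1 — Resonance condition Im(Z)=0 gives ω₀ = 1/√(LC).
Step 2 — ω₀ = 1/√(0.00261·2.78e-07) = 3.712e+04 rad/s.
Step 3 — f₀ = ω₀/(2π) = 5909 Hz.

f₀ = 5909 Hz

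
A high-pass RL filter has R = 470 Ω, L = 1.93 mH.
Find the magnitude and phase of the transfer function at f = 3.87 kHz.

Step 1 — Angular frequency: ω = 2π·3870 = 2.432e+04 rad/s.
Step 2 — Transfer function: H(jω) = jωL/(R + jωL).
Step 3 — Numerator jωL = j·46.93; denominator R + jωL = 470 + j46.93.
Step 4 — H = 0.009872 + j0.09886.
Step 5 — Magnitude: |H| = 0.09936 (-20.1 dB); phase: φ = 84.3°.

|H| = 0.09936 (-20.1 dB), φ = 84.3°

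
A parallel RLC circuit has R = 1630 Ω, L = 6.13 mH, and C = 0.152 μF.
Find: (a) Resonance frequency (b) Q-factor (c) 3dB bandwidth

Step 1 — Resonance: ω₀ = 1/√(LC) = 1/√(0.00613·1.52e-07) = 3.276e+04 rad/s.
Step 2 — f₀ = ω₀/(2π) = 5214 Hz.
Step 3 — Parallel Q: Q = R/(ω₀L) = 1630/(3.276e+04·0.00613) = 8.117.
Step 4 — Bandwidth: Δω = ω₀/Q = 4036 rad/s; BW = Δω/(2π) = 642.4 Hz.

(a) f₀ = 5214 Hz  (b) Q = 8.117  (c) BW = 642.4 Hz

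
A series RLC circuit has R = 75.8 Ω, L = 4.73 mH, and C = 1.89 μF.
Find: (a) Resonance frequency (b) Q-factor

Step 1 — Resonance condition Im(Z)=0 gives ω₀ = 1/√(LC).
Step 2 — ω₀ = 1/√(0.00473·1.89e-06) = 1.058e+04 rad/s.
Step 3 — f₀ = ω₀/(2π) = 1683 Hz.
Step 4 — Series Q: Q = ω₀L/R = 1.058e+04·0.00473/75.8 = 0.66.

(a) f₀ = 1683 Hz  (b) Q = 0.66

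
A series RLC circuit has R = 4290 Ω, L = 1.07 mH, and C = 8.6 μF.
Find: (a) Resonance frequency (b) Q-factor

Step 1 — Resonance condition Im(Z)=0 gives ω₀ = 1/√(LC).
Step 2 — ω₀ = 1/√(0.00107·8.6e-06) = 1.042e+04 rad/s.
Step 3 — f₀ = ω₀/(2π) = 1659 Hz.
Step 4 — Series Q: Q = ω₀L/R = 1.042e+04·0.00107/4290 = 0.0026.

(a) f₀ = 1659 Hz  (b) Q = 0.0026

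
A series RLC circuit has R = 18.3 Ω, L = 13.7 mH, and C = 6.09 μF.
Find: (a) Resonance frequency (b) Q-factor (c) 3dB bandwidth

Step 1 — Resonance condition Im(Z)=0 gives ω₀ = 1/√(LC).
Step 2 — ω₀ = 1/√(0.0137·6.09e-06) = 3462 rad/s.
Step 3 — f₀ = ω₀/(2π) = 551 Hz.
Step 4 — Series Q: Q = ω₀L/R = 3462·0.0137/18.3 = 2.592.
Step 5 — 3dB bandwidth: Δω = ω₀/Q = 1336 rad/s; BW = Δω/(2π) = 212.6 Hz.

(a) f₀ = 551 Hz  (b) Q = 2.592  (c) BW = 212.6 Hz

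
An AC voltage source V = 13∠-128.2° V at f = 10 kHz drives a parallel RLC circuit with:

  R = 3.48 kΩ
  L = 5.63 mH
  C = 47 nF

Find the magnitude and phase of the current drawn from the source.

Step 1 — Angular frequency: ω = 2π·f = 2π·1e+04 = 6.283e+04 rad/s.
Step 2 — Component impedances:
  R: Z = R = 3480 Ω
  L: Z = jωL = j·6.283e+04·0.00563 = 0 + j353.7 Ω
  C: Z = 1/(jωC) = -j/(ω·C) = 0 - j338.6 Ω
Step 3 — Parallel combination: 1/Z_total = 1/R + 1/L + 1/C; Z_total = 2917 - j1281 Ω = 3186∠-23.7° Ω.
Step 4 — Source phasor: V = 13∠-128.2° V = -8.039 - j10.22 V.
Step 5 — Ohm's law: I = V / Z_total = (-8.039 - j10.22) / (2917 - j1281) = -0.001021 - j0.00395 A.
Step 6 — Convert to polar: |I| = 0.00408 A, ∠I = -104.5°.

I = 0.00408∠-104.5° A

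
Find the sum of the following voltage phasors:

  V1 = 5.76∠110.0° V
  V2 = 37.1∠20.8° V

Step 1 — Convert each phasor to rectangular form:
  V1 = 5.76·(cos(110.0°) + j·sin(110.0°)) = -1.97 + j5.413 V
  V2 = 37.1·(cos(20.8°) + j·sin(20.8°)) = 34.68 + j13.17 V
Step 2 — Sum components: V_total = 32.71 + j18.59 V.
Step 3 — Convert to polar: |V_total| = 37.62 V, ∠V_total = 29.6°.

V_total = 37.62∠29.6° V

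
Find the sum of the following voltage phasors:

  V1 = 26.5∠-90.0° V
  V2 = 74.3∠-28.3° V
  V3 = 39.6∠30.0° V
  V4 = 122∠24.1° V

Step 1 — Convert each phasor to rectangular form:
  V1 = 26.5·(cos(-90.0°) + j·sin(-90.0°)) = 0 - j26.5 V
  V2 = 74.3·(cos(-28.3°) + j·sin(-28.3°)) = 65.42 - j35.22 V
  V3 = 39.6·(cos(30.0°) + j·sin(30.0°)) = 34.29 + j19.8 V
  V4 = 122·(cos(24.1°) + j·sin(24.1°)) = 111.4 + j49.82 V
Step 2 — Sum components: V_total = 211.1 + j7.892 V.
Step 3 — Convert to polar: |V_total| = 211.2 V, ∠V_total = 2.1°.

V_total = 211.2∠2.1° V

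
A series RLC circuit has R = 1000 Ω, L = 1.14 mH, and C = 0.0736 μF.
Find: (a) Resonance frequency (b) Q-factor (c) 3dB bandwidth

Step 1 — Resonance: ω₀ = 1/√(LC) = 1/√(0.00114·7.36e-08) = 1.092e+05 rad/s.
Step 2 — f₀ = ω₀/(2π) = 1.738e+04 Hz.
Step 3 — Series Q: Q = ω₀L/R = 1.092e+05·0.00114/1000 = 0.1245.
Step 4 — Bandwidth: Δω = ω₀/Q = 8.772e+05 rad/s; BW = Δω/(2π) = 1.396e+05 Hz.

(a) f₀ = 1.738e+04 Hz  (b) Q = 0.1245  (c) BW = 1.396e+05 Hz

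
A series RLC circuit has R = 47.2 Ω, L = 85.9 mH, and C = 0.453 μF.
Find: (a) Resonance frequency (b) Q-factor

Step 1 — Resonance condition Im(Z)=0 gives ω₀ = 1/√(LC).
Step 2 — ω₀ = 1/√(0.0859·4.53e-07) = 5069 rad/s.
Step 3 — f₀ = ω₀/(2π) = 806.8 Hz.
Step 4 — Series Q: Q = ω₀L/R = 5069·0.0859/47.2 = 9.226.

(a) f₀ = 806.8 Hz  (b) Q = 9.226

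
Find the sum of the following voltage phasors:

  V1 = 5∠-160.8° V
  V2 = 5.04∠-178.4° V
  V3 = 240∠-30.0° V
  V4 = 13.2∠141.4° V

Step 1 — Convert each phasor to rectangular form:
  V1 = 5·(cos(-160.8°) + j·sin(-160.8°)) = -4.722 - j1.644 V
  V2 = 5.04·(cos(-178.4°) + j·sin(-178.4°)) = -5.038 - j0.1407 V
  V3 = 240·(cos(-30.0°) + j·sin(-30.0°)) = 207.8 - j120 V
  V4 = 13.2·(cos(141.4°) + j·sin(141.4°)) = -10.32 + j8.235 V
Step 2 — Sum components: V_total = 187.8 - j113.5 V.
Step 3 — Convert to polar: |V_total| = 219.4 V, ∠V_total = -31.2°.

V_total = 219.4∠-31.2° V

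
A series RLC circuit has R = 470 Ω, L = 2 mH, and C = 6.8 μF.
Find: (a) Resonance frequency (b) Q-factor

Step 1 — Resonance condition Im(Z)=0 gives ω₀ = 1/√(LC).
Step 2 — ω₀ = 1/√(0.002·6.8e-06) = 8575 rad/s.
Step 3 — f₀ = ω₀/(2π) = 1365 Hz.
Step 4 — Series Q: Q = ω₀L/R = 8575·0.002/470 = 0.03649.

(a) f₀ = 1365 Hz  (b) Q = 0.03649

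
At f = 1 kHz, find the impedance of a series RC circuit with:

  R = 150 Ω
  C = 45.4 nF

Step 1 — Angular frequency: ω = 2π·f = 2π·1000 = 6283 rad/s.
Step 2 — Component impedances:
  R: Z = R = 150 Ω
  C: Z = 1/(jωC) = -j/(ω·C) = 0 - j3506 Ω
Step 3 — Series combination: Z_total = R + C = 150 - j3506 Ω = 3509∠-87.5° Ω.

Z = 150 - j3506 Ω = 3509∠-87.5° Ω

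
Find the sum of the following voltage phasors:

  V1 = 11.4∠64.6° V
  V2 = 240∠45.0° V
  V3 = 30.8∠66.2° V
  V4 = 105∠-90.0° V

Step 1 — Convert each phasor to rectangular form:
  V1 = 11.4·(cos(64.6°) + j·sin(64.6°)) = 4.89 + j10.3 V
  V2 = 240·(cos(45.0°) + j·sin(45.0°)) = 169.7 + j169.7 V
  V3 = 30.8·(cos(66.2°) + j·sin(66.2°)) = 12.43 + j28.18 V
  V4 = 105·(cos(-90.0°) + j·sin(-90.0°)) = 0 - j105 V
Step 2 — Sum components: V_total = 187 + j103.2 V.
Step 3 — Convert to polar: |V_total| = 213.6 V, ∠V_total = 28.9°.

V_total = 213.6∠28.9° V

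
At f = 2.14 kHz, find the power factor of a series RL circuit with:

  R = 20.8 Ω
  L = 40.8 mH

Step 1 — Angular frequency: ω = 2π·f = 2π·2140 = 1.345e+04 rad/s.
Step 2 — Component impedances:
  R: Z = R = 20.8 Ω
  L: Z = jωL = j·1.345e+04·0.0408 = 0 + j548.6 Ω
Step 3 — Series combination: Z_total = R + L = 20.8 + j548.6 Ω = 549∠87.8° Ω.
Step 4 — Power factor: PF = cos(φ) = Re(Z)/|Z| = 20.8/549 = 0.03789.
Step 5 — Type: Im(Z) = 548.6 ⇒ lagging (phase φ = 87.8°).

PF = 0.03789 (lagging, φ = 87.8°)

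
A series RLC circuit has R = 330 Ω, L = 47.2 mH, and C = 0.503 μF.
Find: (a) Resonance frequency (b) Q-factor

Step 1 — Resonance condition Im(Z)=0 gives ω₀ = 1/√(LC).
Step 2 — ω₀ = 1/√(0.0472·5.03e-07) = 6490 rad/s.
Step 3 — f₀ = ω₀/(2π) = 1033 Hz.
Step 4 — Series Q: Q = ω₀L/R = 6490·0.0472/330 = 0.9283.

(a) f₀ = 1033 Hz  (b) Q = 0.9283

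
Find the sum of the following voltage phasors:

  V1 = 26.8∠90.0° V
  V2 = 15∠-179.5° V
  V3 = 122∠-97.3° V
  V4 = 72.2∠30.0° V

Step 1 — Convert each phasor to rectangular form:
  V1 = 26.8·(cos(90.0°) + j·sin(90.0°)) = 0 + j26.8 V
  V2 = 15·(cos(-179.5°) + j·sin(-179.5°)) = -15 - j0.1309 V
  V3 = 122·(cos(-97.3°) + j·sin(-97.3°)) = -15.5 - j121 V
  V4 = 72.2·(cos(30.0°) + j·sin(30.0°)) = 62.53 + j36.1 V
Step 2 — Sum components: V_total = 32.03 - j58.24 V.
Step 3 — Convert to polar: |V_total| = 66.47 V, ∠V_total = -61.2°.

V_total = 66.47∠-61.2° V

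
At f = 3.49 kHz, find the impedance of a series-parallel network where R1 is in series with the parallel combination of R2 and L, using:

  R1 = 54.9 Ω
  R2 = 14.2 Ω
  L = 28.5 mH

Step 1 — Angular frequency: ω = 2π·f = 2π·3490 = 2.193e+04 rad/s.
Step 2 — Component impedances:
  R1: Z = R = 54.9 Ω
  R2: Z = R = 14.2 Ω
  L: Z = jωL = j·2.193e+04·0.0285 = 0 + j625 Ω
Step 3 — Parallel branch: R2 || L = 1/(1/R2 + 1/L) = 14.19 + j0.3225 Ω.
Step 4 — Series with R1: Z_total = R1 + (R2 || L) = 69.09 + j0.3225 Ω = 69.09∠0.3° Ω.

Z = 69.09 + j0.3225 Ω = 69.09∠0.3° Ω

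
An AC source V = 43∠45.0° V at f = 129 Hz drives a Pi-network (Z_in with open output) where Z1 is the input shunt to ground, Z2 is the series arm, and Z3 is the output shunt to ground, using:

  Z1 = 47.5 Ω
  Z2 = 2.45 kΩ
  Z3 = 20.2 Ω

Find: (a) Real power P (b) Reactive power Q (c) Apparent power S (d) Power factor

Step 1 — Angular frequency: ω = 2π·f = 2π·129 = 810.5 rad/s.
Step 2 — Component impedances:
  Z1: Z = R = 47.5 Ω
  Z2: Z = R = 2450 Ω
  Z3: Z = R = 20.2 Ω
Step 3 — With open output, the series arm Z2 and the output shunt Z3 appear in series to ground: Z2 + Z3 = 2470 Ω.
Step 4 — Parallel with input shunt Z1: Z_in = Z1 || (Z2 + Z3) = 46.6 Ω = 46.6∠0.0° Ω.
Step 5 — Source phasor: V = 43∠45.0° V = 30.41 + j30.41 V.
Step 6 — Current: I = V / Z = 0.6524 + j0.6524 A = 0.9227∠45.0° A.
Step 7 — Complex power: S = V·I* = 39.67 VA.
Step 8 — Real power: P = Re(S) = 39.67 W.
Step 9 — Reactive power: Q = Im(S) = 0 VAR.
Step 10 — Apparent power: |S| = 39.67 VA.
Step 11 — Power factor: PF = P/|S| = 1 (unity).

(a) P = 39.67 W  (b) Q = 0 VAR  (c) S = 39.67 VA  (d) PF = 1 (unity)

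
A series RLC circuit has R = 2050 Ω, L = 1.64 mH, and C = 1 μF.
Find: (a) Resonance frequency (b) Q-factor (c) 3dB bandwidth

Step 1 — Resonance condition Im(Z)=0 gives ω₀ = 1/√(LC).
Step 2 — ω₀ = 1/√(0.00164·1e-06) = 2.469e+04 rad/s.
Step 3 — f₀ = ω₀/(2π) = 3930 Hz.
Step 4 — Series Q: Q = ω₀L/R = 2.469e+04·0.00164/2050 = 0.01975.
Step 5 — 3dB bandwidth: Δω = ω₀/Q = 1.25e+06 rad/s; BW = Δω/(2π) = 1.989e+05 Hz.

(a) f₀ = 3930 Hz  (b) Q = 0.01975  (c) BW = 1.989e+05 Hz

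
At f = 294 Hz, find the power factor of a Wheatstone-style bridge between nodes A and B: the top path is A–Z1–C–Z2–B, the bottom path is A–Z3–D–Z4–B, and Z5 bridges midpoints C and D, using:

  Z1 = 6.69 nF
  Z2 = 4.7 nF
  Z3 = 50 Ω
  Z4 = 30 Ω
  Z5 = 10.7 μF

Step 1 — Angular frequency: ω = 2π·f = 2π·294 = 1847 rad/s.
Step 2 — Component impedances:
  Z1: Z = 1/(jωC) = -j/(ω·C) = 0 - j8.092e+04 Ω
  Z2: Z = 1/(jωC) = -j/(ω·C) = 0 - j1.152e+05 Ω
  Z3: Z = R = 50 Ω
  Z4: Z = R = 30 Ω
  Z5: Z = 1/(jωC) = -j/(ω·C) = 0 - j50.59 Ω
Step 3 — Bridge requires nodal analysis (the Z5 bridge couples midpoints C and D, so the two paths cannot be reduced to a simple series/parallel combination). Setting node B to ground and injecting 1 A at node A, the 3-node admittance system at A, C, D solves to V_A = Z_AB = 80 - j0.0387 Ω = 80∠-0.0° Ω.
Step 4 — Power factor: PF = cos(φ) = Re(Z)/|Z| = 80/80 = 1.
Step 5 — Type: Im(Z) = -0.0387 ⇒ leading (phase φ = -0.0°).

PF = 1 (leading, φ = -0.0°)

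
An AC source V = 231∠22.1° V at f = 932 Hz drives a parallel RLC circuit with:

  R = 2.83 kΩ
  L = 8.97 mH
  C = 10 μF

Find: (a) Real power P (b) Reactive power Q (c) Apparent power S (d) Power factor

Step 1 — Angular frequency: ω = 2π·f = 2π·932 = 5856 rad/s.
Step 2 — Component impedances:
  R: Z = R = 2830 Ω
  L: Z = jωL = j·5856·0.00897 = 0 + j52.53 Ω
  C: Z = 1/(jωC) = -j/(ω·C) = 0 - j17.08 Ω
Step 3 — Parallel combination: 1/Z_total = 1/R + 1/L + 1/C; Z_total = 0.2262 - j25.3 Ω = 25.3∠-89.5° Ω.
Step 4 — Source phasor: V = 231∠22.1° V = 214 + j86.91 V.
Step 5 — Current: I = V / Z = -3.359 + j8.489 A = 9.13∠111.6° A.
Step 6 — Complex power: S = V·I* = 18.86 - j2109 VA.
Step 7 — Real power: P = Re(S) = 18.86 W.
Step 8 — Reactive power: Q = Im(S) = -2109 VAR.
Step 9 — Apparent power: |S| = 2109 VA.
Step 10 — Power factor: PF = P/|S| = 0.00894 (leading).

(a) P = 18.86 W  (b) Q = -2109 VAR  (c) S = 2109 VA  (d) PF = 0.00894 (leading)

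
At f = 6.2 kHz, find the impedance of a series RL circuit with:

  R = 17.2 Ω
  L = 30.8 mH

Step 1 — Angular frequency: ω = 2π·f = 2π·6200 = 3.896e+04 rad/s.
Step 2 — Component impedances:
  R: Z = R = 17.2 Ω
  L: Z = jωL = j·3.896e+04·0.0308 = 0 + j1200 Ω
Step 3 — Series combination: Z_total = R + L = 17.2 + j1200 Ω = 1200∠89.2° Ω.

Z = 17.2 + j1200 Ω = 1200∠89.2° Ω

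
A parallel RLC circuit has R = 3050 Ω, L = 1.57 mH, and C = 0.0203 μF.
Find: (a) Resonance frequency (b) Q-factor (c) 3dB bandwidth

Step 1 — Resonance: ω₀ = 1/√(LC) = 1/√(0.00157·2.03e-08) = 1.771e+05 rad/s.
Step 2 — f₀ = ω₀/(2π) = 2.819e+04 Hz.
Step 3 — Parallel Q: Q = R/(ω₀L) = 3050/(1.771e+05·0.00157) = 10.97.
Step 4 — Bandwidth: Δω = ω₀/Q = 1.615e+04 rad/s; BW = Δω/(2π) = 2571 Hz.

(a) f₀ = 2.819e+04 Hz  (b) Q = 10.97  (c) BW = 2571 Hz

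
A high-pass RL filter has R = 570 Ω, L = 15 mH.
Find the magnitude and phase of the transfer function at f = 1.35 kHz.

Step 1 — Angular frequency: ω = 2π·1350 = 8482 rad/s.
Step 2 — Transfer function: H(jω) = jωL/(R + jωL).
Step 3 — Numerator jωL = j·127.2; denominator R + jωL = 570 + j127.2.
Step 4 — H = 0.04746 + j0.2126.
Step 5 — Magnitude: |H| = 0.2179 (-13.2 dB); phase: φ = 77.4°.

|H| = 0.2179 (-13.2 dB), φ = 77.4°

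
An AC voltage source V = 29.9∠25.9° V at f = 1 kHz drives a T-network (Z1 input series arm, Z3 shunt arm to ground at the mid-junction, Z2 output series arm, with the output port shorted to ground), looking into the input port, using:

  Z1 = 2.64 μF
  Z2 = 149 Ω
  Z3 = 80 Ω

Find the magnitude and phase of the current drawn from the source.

Step 1 — Angular frequency: ω = 2π·f = 2π·1000 = 6283 rad/s.
Step 2 — Component impedances:
  Z1: Z = 1/(jωC) = -j/(ω·C) = 0 - j60.29 Ω
  Z2: Z = R = 149 Ω
  Z3: Z = R = 80 Ω
Step 3 — With the output port shorted to ground, the output series arm Z2 runs from the junction to ground; the shunt arm Z3 also runs from the junction to ground. They appear in parallel: Z3 || Z2 = 52.05 Ω.
Step 4 — Series with input arm Z1: Z_in = Z1 + (Z3 || Z2) = 52.05 - j60.29 Ω = 79.65∠-49.2° Ω.
Step 5 — Source phasor: V = 29.9∠25.9° V = 26.9 + j13.06 V.
Step 6 — Ohm's law: I = V / Z_total = (26.9 + j13.06) / (52.05 - j60.29) = 0.09658 + j0.3628 A.
Step 7 — Convert to polar: |I| = 0.3754 A, ∠I = 75.1°.

I = 0.3754∠75.1° A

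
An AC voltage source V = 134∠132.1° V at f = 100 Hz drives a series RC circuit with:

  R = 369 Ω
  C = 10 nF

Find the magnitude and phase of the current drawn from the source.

Step 1 — Angular frequency: ω = 2π·f = 2π·100 = 628.3 rad/s.
Step 2 — Component impedances:
  R: Z = R = 369 Ω
  C: Z = 1/(jωC) = -j/(ω·C) = 0 - j1.592e+05 Ω
Step 3 — Series combination: Z_total = R + C = 369 - j1.592e+05 Ω = 1.592e+05∠-89.9° Ω.
Step 4 — Source phasor: V = 134∠132.1° V = -89.84 + j99.42 V.
Step 5 — Ohm's law: I = V / Z_total = (-89.84 + j99.42) / (369 - j1.592e+05) = -0.000626 - j0.000563 A.
Step 6 — Convert to polar: |I| = 0.0008419 A, ∠I = -138.0°.

I = 0.0008419∠-138.0° A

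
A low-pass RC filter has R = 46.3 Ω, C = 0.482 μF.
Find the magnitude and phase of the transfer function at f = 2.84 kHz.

Step 1 — Angular frequency: ω = 2π·2840 = 1.784e+04 rad/s.
Step 2 — Transfer function: H(jω) = 1/(1 + jωRC).
Step 3 — Denominator: 1 + jωRC = 1 + j·1.784e+04·46.3·4.82e-07 = 1 + j0.3982.
Step 4 — H = 0.8631 - j0.3437.
Step 5 — Magnitude: |H| = 0.929 (-0.6 dB); phase: φ = -21.7°.

|H| = 0.929 (-0.6 dB), φ = -21.7°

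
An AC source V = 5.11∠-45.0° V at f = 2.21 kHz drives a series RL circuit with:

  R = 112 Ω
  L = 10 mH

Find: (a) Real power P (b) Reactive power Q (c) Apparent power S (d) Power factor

Step 1 — Angular frequency: ω = 2π·f = 2π·2210 = 1.389e+04 rad/s.
Step 2 — Component impedances:
  R: Z = R = 112 Ω
  L: Z = jωL = j·1.389e+04·0.01 = 0 + j138.9 Ω
Step 3 — Series combination: Z_total = R + L = 112 + j138.9 Ω = 178.4∠51.1° Ω.
Step 4 — Source phasor: V = 5.11∠-45.0° V = 3.613 - j3.613 V.
Step 5 — Current: I = V / Z = -0.003049 - j0.02848 A = 0.02864∠-96.1° A.
Step 6 — Complex power: S = V·I* = 0.09189 + j0.1139 VA.
Step 7 — Real power: P = Re(S) = 0.09189 W.
Step 8 — Reactive power: Q = Im(S) = 0.1139 VAR.
Step 9 — Apparent power: |S| = 0.1464 VA.
Step 10 — Power factor: PF = P/|S| = 0.6278 (lagging).

(a) P = 0.09189 W  (b) Q = 0.1139 VAR  (c) S = 0.1464 VA  (d) PF = 0.6278 (lagging)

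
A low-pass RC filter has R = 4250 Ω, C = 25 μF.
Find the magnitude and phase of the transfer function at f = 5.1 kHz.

Step 1 — Angular frequency: ω = 2π·5100 = 3.204e+04 rad/s.
Step 2 — Transfer function: H(jω) = 1/(1 + jωRC).
Step 3 — Denominator: 1 + jωRC = 1 + j·3.204e+04·4250·2.5e-05 = 1 + j3405.
Step 4 — H = 8.627e-08 - j0.0002937.
Step 5 — Magnitude: |H| = 0.0002937 (-70.6 dB); phase: φ = -90.0°.

|H| = 0.0002937 (-70.6 dB), φ = -90.0°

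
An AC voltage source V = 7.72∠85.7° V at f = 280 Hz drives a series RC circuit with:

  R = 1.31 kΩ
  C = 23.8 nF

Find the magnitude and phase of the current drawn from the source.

Step 1 — Angular frequency: ω = 2π·f = 2π·280 = 1759 rad/s.
Step 2 — Component impedances:
  R: Z = R = 1310 Ω
  C: Z = 1/(jωC) = -j/(ω·C) = 0 - j2.388e+04 Ω
Step 3 — Series combination: Z_total = R + C = 1310 - j2.388e+04 Ω = 2.392e+04∠-86.9° Ω.
Step 4 — Source phasor: V = 7.72∠85.7° V = 0.5788 + j7.698 V.
Step 5 — Ohm's law: I = V / Z_total = (0.5788 + j7.698) / (1310 - j2.388e+04) = -0.00032 + j4.179e-05 A.
Step 6 — Convert to polar: |I| = 0.0003228 A, ∠I = 172.6°.

I = 0.0003228∠172.6° A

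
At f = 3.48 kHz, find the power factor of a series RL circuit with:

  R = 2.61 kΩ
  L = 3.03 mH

Step 1 — Angular frequency: ω = 2π·f = 2π·3480 = 2.187e+04 rad/s.
Step 2 — Component impedances:
  R: Z = R = 2610 Ω
  L: Z = jωL = j·2.187e+04·0.00303 = 0 + j66.25 Ω
Step 3 — Series combination: Z_total = R + L = 2610 + j66.25 Ω = 2611∠1.5° Ω.
Step 4 — Power factor: PF = cos(φ) = Re(Z)/|Z| = 2610/2610.8 = 0.9997.
Step 5 — Type: Im(Z) = 66.25 ⇒ lagging (phase φ = 1.5°).

PF = 0.9997 (lagging, φ = 1.5°)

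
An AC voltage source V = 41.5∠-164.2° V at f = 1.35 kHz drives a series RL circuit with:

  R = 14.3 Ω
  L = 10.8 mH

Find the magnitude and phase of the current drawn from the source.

Step 1 — Angular frequency: ω = 2π·f = 2π·1350 = 8482 rad/s.
Step 2 — Component impedances:
  R: Z = R = 14.3 Ω
  L: Z = jωL = j·8482·0.0108 = 0 + j91.61 Ω
Step 3 — Series combination: Z_total = R + L = 14.3 + j91.61 Ω = 92.72∠81.1° Ω.
Step 4 — Source phasor: V = 41.5∠-164.2° V = -39.93 - j11.3 V.
Step 5 — Ohm's law: I = V / Z_total = (-39.93 - j11.3) / (14.3 + j91.61) = -0.1868 + j0.4067 A.
Step 6 — Convert to polar: |I| = 0.4476 A, ∠I = 114.7°.

I = 0.4476∠114.7° A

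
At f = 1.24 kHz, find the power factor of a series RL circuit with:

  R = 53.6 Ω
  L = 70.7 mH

Step 1 — Angular frequency: ω = 2π·f = 2π·1240 = 7791 rad/s.
Step 2 — Component impedances:
  R: Z = R = 53.6 Ω
  L: Z = jωL = j·7791·0.0707 = 0 + j550.8 Ω
Step 3 — Series combination: Z_total = R + L = 53.6 + j550.8 Ω = 553.4∠84.4° Ω.
Step 4 — Power factor: PF = cos(φ) = Re(Z)/|Z| = 53.6/553.44 = 0.09685.
Step 5 — Type: Im(Z) = 550.8 ⇒ lagging (phase φ = 84.4°).

PF = 0.09685 (lagging, φ = 84.4°)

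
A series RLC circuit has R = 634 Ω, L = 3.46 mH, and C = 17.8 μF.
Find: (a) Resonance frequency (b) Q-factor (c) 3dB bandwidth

Step 1 — Resonance: ω₀ = 1/√(LC) = 1/√(0.00346·1.78e-05) = 4030 rad/s.
Step 2 — f₀ = ω₀/(2π) = 641.3 Hz.
Step 3 — Series Q: Q = ω₀L/R = 4030·0.00346/634 = 0.02199.
Step 4 — Bandwidth: Δω = ω₀/Q = 1.832e+05 rad/s; BW = Δω/(2π) = 2.916e+04 Hz.

(a) f₀ = 641.3 Hz  (b) Q = 0.02199  (c) BW = 2.916e+04 Hz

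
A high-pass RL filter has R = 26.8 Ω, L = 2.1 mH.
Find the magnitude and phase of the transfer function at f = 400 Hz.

Step 1 — Angular frequency: ω = 2π·400 = 2513 rad/s.
Step 2 — Transfer function: H(jω) = jωL/(R + jωL).
Step 3 — Numerator jωL = j·5.278; denominator R + jωL = 26.8 + j5.278.
Step 4 — H = 0.03734 + j0.1896.
Step 5 — Magnitude: |H| = 0.1932 (-14.3 dB); phase: φ = 78.9°.

|H| = 0.1932 (-14.3 dB), φ = 78.9°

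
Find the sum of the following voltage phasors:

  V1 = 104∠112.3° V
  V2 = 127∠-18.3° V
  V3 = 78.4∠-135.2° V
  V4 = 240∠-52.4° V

Step 1 — Convert each phasor to rectangular form:
  V1 = 104·(cos(112.3°) + j·sin(112.3°)) = -39.46 + j96.22 V
  V2 = 127·(cos(-18.3°) + j·sin(-18.3°)) = 120.6 - j39.88 V
  V3 = 78.4·(cos(-135.2°) + j·sin(-135.2°)) = -55.63 - j55.24 V
  V4 = 240·(cos(-52.4°) + j·sin(-52.4°)) = 146.4 - j190.1 V
Step 2 — Sum components: V_total = 171.9 - j189 V.
Step 3 — Convert to polar: |V_total| = 255.5 V, ∠V_total = -47.7°.

V_total = 255.5∠-47.7° V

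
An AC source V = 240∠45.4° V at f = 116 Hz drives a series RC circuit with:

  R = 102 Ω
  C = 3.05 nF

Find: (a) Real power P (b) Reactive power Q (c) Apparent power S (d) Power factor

Step 1 — Angular frequency: ω = 2π·f = 2π·116 = 728.8 rad/s.
Step 2 — Component impedances:
  R: Z = R = 102 Ω
  C: Z = 1/(jωC) = -j/(ω·C) = 0 - j4.498e+05 Ω
Step 3 — Series combination: Z_total = R + C = 102 - j4.498e+05 Ω = 4.498e+05∠-90.0° Ω.
Step 4 — Source phasor: V = 240∠45.4° V = 168.5 + j170.9 V.
Step 5 — Current: I = V / Z = -0.0003798 + j0.0003747 A = 0.0005335∠135.4° A.
Step 6 — Complex power: S = V·I* = 2.903e-05 - j0.128 VA.
Step 7 — Real power: P = Re(S) = 2.903e-05 W.
Step 8 — Reactive power: Q = Im(S) = -0.128 VAR.
Step 9 — Apparent power: |S| = 0.128 VA.
Step 10 — Power factor: PF = P/|S| = 0.0002267 (leading).

(a) P = 2.903e-05 W  (b) Q = -0.128 VAR  (c) S = 0.128 VA  (d) PF = 0.0002267 (leading)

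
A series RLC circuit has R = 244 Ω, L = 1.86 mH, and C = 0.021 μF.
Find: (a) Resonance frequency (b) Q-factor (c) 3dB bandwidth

Step 1 — Resonance: ω₀ = 1/√(LC) = 1/√(0.00186·2.1e-08) = 1.6e+05 rad/s.
Step 2 — f₀ = ω₀/(2π) = 2.547e+04 Hz.
Step 3 — Series Q: Q = ω₀L/R = 1.6e+05·0.00186/244 = 1.22.
Step 4 — Bandwidth: Δω = ω₀/Q = 1.312e+05 rad/s; BW = Δω/(2π) = 2.088e+04 Hz.

(a) f₀ = 2.547e+04 Hz  (b) Q = 1.22  (c) BW = 2.088e+04 Hz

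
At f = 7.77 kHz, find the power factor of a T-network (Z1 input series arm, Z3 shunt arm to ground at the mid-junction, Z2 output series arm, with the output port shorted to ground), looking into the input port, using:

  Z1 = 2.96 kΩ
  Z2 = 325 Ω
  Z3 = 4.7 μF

Step 1 — Angular frequency: ω = 2π·f = 2π·7770 = 4.882e+04 rad/s.
Step 2 — Component impedances:
  Z1: Z = R = 2960 Ω
  Z2: Z = R = 325 Ω
  Z3: Z = 1/(jωC) = -j/(ω·C) = 0 - j4.358 Ω
Step 3 — With the output port shorted to ground, the output series arm Z2 runs from the junction to ground; the shunt arm Z3 also runs from the junction to ground. They appear in parallel: Z3 || Z2 = 0.05843 - j4.357 Ω.
Step 4 — Series with input arm Z1: Z_in = Z1 + (Z3 || Z2) = 2960 - j4.357 Ω = 2960∠-0.1° Ω.
Step 5 — Power factor: PF = cos(φ) = Re(Z)/|Z| = 2960/2960 = 1.
Step 6 — Type: Im(Z) = -4.357 ⇒ leading (phase φ = -0.1°).

PF = 1 (leading, φ = -0.1°)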